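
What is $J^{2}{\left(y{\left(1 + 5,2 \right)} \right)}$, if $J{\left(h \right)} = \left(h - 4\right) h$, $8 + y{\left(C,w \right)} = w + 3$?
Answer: $441$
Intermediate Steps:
$y{\left(C,w \right)} = -5 + w$ ($y{\left(C,w \right)} = -8 + \left(w + 3\right) = -8 + \left(3 + w\right) = -5 + w$)
$J{\left(h \right)} = h \left(-4 + h\right)$ ($J{\left(h \right)} = \left(-4 + h\right) h = h \left(-4 + h\right)$)
$J^{2}{\left(y{\left(1 + 5,2 \right)} \right)} = \left(\left(-5 + 2\right) \left(-4 + \left(-5 + 2\right)\right)\right)^{2} = \left(- 3 \left(-4 - 3\right)\right)^{2} = \left(\left(-3\right) \left(-7\right)\right)^{2} = 21^{2} = 441$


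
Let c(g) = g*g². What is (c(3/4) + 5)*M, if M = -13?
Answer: -4511/64 ≈ -70.484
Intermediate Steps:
c(g) = g³
(c(3/4) + 5)*M = ((3/4)³ + 5)*(-13) = ((3*(¼))³ + 5)*(-13) = ((¾)³ + 5)*(-13) = (27/64 + 5)*(-13) = (347/64)*(-13) = -4511/64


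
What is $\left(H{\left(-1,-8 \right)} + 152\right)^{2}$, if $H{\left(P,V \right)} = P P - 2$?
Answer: $22801$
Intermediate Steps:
$H{\left(P,V \right)} = -2 + P^{2}$ ($H{\left(P,V \right)} = P^{2} - 2 = -2 + P^{2}$)
$\left(H{\left(-1,-8 \right)} + 152\right)^{2} = \left(\left(-2 + \left(-1\right)^{2}\right) + 152\right)^{2} = \left(\left(-2 + 1\right) + 152\right)^{2} = \left(-1 + 152\right)^{2} = 151^{2} = 22801$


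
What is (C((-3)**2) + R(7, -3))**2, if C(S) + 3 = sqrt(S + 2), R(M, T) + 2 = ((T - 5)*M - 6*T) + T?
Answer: (46 - sqrt(11))**2 ≈ 1821.9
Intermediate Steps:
R(M, T) = -2 - 5*T + M*(-5 + T) (R(M, T) = -2 + (((T - 5)*M - 6*T) + T) = -2 + (((-5 + T)*M - 6*T) + T) = -2 + ((M*(-5 + T) - 6*T) + T) = -2 + ((-6*T + M*(-5 + T)) + T) = -2 + (-5*T + M*(-5 + T)) = -2 - 5*T + M*(-5 + T))
C(S) = -3 + sqrt(2 + S) (C(S) = -3 + sqrt(S + 2) = -3 + sqrt(2 + S))
(C((-3)**2) + R(7, -3))**2 = ((-3 + sqrt(2 + (-3)**2)) + (-2 - 5*7 - 5*(-3) + 7*(-3)))**2 = ((-3 + sqrt(2 + 9)) + (-2 - 35 + 15 - 21))**2 = ((-3 + sqrt(11)) - 43)**2 = (-46 + sqrt(11))**2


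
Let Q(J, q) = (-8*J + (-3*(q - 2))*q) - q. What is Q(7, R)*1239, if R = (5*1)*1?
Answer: -131334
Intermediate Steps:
R = 5 (R = 5*1 = 5)
Q(J, q) = -q - 8*J + q*(6 - 3*q) (Q(J, q) = (-8*J + (-3*(-2 + q))*q) - q = (-8*J + (6 - 3*q)*q) - q = (-8*J + q*(6 - 3*q)) - q = -q - 8*J + q*(6 - 3*q))
Q(7, R)*1239 = (-8*7 - 3*5**2 + 5*5)*1239 = (-56 - 3*25 + 25)*1239 = (-56 - 75 + 25)*1239 = -106*1239 = -131334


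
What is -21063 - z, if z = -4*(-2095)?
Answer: -29443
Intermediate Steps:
z = 8380
-21063 - z = -21063 - 1*8380 = -21063 - 8380 = -29443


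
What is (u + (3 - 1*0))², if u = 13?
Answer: 256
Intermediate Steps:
(u + (3 - 1*0))² = (13 + (3 - 1*0))² = (13 + (3 + 0))² = (13 + 3)² = 16² = 256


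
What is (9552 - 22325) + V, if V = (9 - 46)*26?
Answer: -13735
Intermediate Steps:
V = -962 (V = -37*26 = -962)
(9552 - 22325) + V = (9552 - 22325) - 962 = -12773 - 962 = -13735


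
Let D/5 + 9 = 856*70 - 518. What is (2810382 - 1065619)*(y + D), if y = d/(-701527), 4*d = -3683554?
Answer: 726972555321640781/1403054 ≈ 5.1814e+11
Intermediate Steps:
d = -1841777/2 (d = (1/4)*(-3683554) = -1841777/2 ≈ -9.2089e+5)
D = 296965 (D = -45 + 5*(856*70 - 518) = -45 + 5*(59920 - 518) = -45 + 5*59402 = -45 + 297010 = 296965)
y = 1841777/1403054 (y = -1841777/2/(-701527) = -1841777/2*(-1/701527) = 1841777/1403054 ≈ 1.3127)
(2810382 - 1065619)*(y + D) = (2810382 - 1065619)*(1841777/1403054 + 296965) = 1744763*(416659772887/1403054) = 726972555321640781/1403054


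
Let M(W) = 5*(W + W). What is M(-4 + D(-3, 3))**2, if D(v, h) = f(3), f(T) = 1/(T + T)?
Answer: 13225/9 ≈ 1469.4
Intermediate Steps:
f(T) = 1/(2*T)
D(v, h) = 1/6 (D(v, h) = (1/2)/3 = (1/2)*(1/3) = 1/6)
M(W) = 10*W (M(W) = 5*(2*W) = 10*W)
M(-4 + D(-3, 3))**2 = (10*(-4 + 1/6))**2 = (10*(-23/6))**2 = (-115/3)**2 = 13225/9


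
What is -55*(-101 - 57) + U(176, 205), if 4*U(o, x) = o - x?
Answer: 34731/4 ≈ 8682.8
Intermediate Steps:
U(o, x) = -x/4 + o/4 (U(o, x) = (o - x)/4 = -x/4 + o/4)
-55*(-101 - 57) + U(176, 205) = -55*(-101 - 57) + (-1/4*205 + (1/4)*176) = -55*(-158) + (-205/4 + 44) = 8690 - 29/4 = 34731/4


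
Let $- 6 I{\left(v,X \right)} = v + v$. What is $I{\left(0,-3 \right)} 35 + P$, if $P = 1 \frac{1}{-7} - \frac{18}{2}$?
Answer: $- \frac{64}{7} \approx -9.1429$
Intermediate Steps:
$I{\left(v,X \right)} = - \frac{v}{3}$ ($I{\left(v,X \right)} = - \frac{v + v}{6} = - \frac{2 v}{6} = - \frac{v}{3}$)
$P = - \frac{64}{7}$ ($P = 1 \left(- \frac{1}{7}\right) - 9 = - \frac{1}{7} - 9 = - \frac{64}{7} \approx -9.1429$)
$I{\left(0,-3 \right)} 35 + P = \left(- \frac{1}{3}\right) 0 \cdot 35 - \frac{64}{7} = 0 \cdot 35 - \frac{64}{7} = 0 - \frac{64}{7} = - \frac{64}{7}$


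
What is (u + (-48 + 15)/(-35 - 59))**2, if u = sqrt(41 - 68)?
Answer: -237483/8836 + 99*I*sqrt(3)/47 ≈ -26.877 + 3.6484*I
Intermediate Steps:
u = 3*I*sqrt(3) (u = sqrt(-27) = 3*I*sqrt(3) ≈ 5.1962*I)
(u + (-48 + 15)/(-35 - 59))**2 = (3*I*sqrt(3) + (-48 + 15)/(-35 - 59))**2 = (3*I*sqrt(3) - 33/(-94))**2 = (3*I*sqrt(3) - 33*(-1/94))**2 = (3*I*sqrt(3) + 33/94)**2 = (33/94 + 3*I*sqrt(3))**2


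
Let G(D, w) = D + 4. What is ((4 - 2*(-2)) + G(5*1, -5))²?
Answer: 289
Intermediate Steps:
G(D, w) = 4 + D
((4 - 2*(-2)) + G(5*1, -5))² = ((4 - 2*(-2)) + (4 + 5*1))² = ((4 + 4) + (4 + 5))² = (8 + 9)² = 17² = 289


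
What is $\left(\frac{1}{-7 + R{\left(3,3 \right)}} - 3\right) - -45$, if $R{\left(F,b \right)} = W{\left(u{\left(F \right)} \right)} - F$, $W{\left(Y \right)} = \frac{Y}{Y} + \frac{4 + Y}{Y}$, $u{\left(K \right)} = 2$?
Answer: $\frac{251}{6} \approx 41.833$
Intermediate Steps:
$W{\left(Y \right)} = 1 + \frac{4 + Y}{Y}$
$R{\left(F,b \right)} = 4 - F$ ($R{\left(F,b \right)} = \left(2 + \frac{4}{2}\right) - F = \left(2 + 4 \cdot \frac{1}{2}\right) - F = \left(2 + 2\right) - F = 4 - F$)
$\left(\frac{1}{-7 + R{\left(3,3 \right)}} - 3\right) - -45 = \left(\frac{1}{-7 + \left(4 - 3\right)} - 3\right) - -45 = \left(\frac{1}{-7 + \left(4 - 3\right)} - 3\right) + 45 = \left(\frac{1}{-7 + 1} - 3\right) + 45 = \left(\frac{1}{-6} - 3\right) + 45 = \left(- \frac{1}{6} - 3\right) + 45 = - \frac{19}{6} + 45 = \frac{251}{6}$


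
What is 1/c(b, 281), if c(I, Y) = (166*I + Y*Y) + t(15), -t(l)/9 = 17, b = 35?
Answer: 1/84618 ≈ 1.1818e-5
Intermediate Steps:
t(l) = -153 (t(l) = -9*17 = -153)
c(I, Y) = -153 + Y² + 166*I (c(I, Y) = (166*I + Y*Y) - 153 = (166*I + Y²) - 153 = (Y² + 166*I) - 153 = -153 + Y² + 166*I)
1/c(b, 281) = 1/(-153 + 281² + 166*35) = 1/(-153 + 78961 + 5810) = 1/84618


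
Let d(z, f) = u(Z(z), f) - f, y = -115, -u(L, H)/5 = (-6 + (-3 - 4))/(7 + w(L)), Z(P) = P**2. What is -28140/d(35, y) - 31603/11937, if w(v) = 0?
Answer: -79294829/346173 ≈ -229.06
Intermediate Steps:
u(L, H) = 65/7 (u(L, H) = -5*(-6 + (-3 - 4))/(7 + 0) = -5*(-6 - 7)/7 = -(-65)/7 = -5*(-13/7) = 65/7)
d(z, f) = 65/7 - f
-28140/d(35, y) - 31603/11937 = -28140/(65/7 - 1*(-115)) - 31603/11937 = -28140/(65/7 + 115) - 31603*1/11937 = -28140/870/7 - 31603/11937 = -28140*7/870 - 31603/11937 = -6566/29 - 31603/11937 = -79294829/346173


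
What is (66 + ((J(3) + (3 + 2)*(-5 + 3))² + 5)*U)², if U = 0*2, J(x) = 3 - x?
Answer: 4356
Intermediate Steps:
U = 0
(66 + ((J(3) + (3 + 2)*(-5 + 3))² + 5)*U)² = (66 + (((3 - 1*3) + (3 + 2)*(-5 + 3))² + 5)*0)² = (66 + (((3 - 3) + 5*(-2))² + 5)*0)² = (66 + ((0 - 10)² + 5)*0)² = (66 + ((-10)² + 5)*0)² = (66 + (100 + 5)*0)² = (66 + 105*0)² = (66 + 0)² = 66² = 4356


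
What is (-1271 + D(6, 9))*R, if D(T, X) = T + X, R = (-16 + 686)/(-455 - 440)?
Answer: 168304/179 ≈ 940.25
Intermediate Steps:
R = -134/179 (R = 670/(-895) = 670*(-1/895) = -134/179 ≈ -0.74860)
(-1271 + D(6, 9))*R = (-1271 + (6 + 9))*(-134/179) = (-1271 + 15)*(-134/179) = -1256*(-134/179) = 168304/179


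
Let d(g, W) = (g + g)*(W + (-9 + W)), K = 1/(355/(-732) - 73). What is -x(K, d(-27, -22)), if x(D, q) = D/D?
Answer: -1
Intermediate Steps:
K = -732/53791 (K = 1/(355*(-1/732) - 73) = 1/(-355/732 - 73) = 1/(-53791/732) = -732/53791 ≈ -0.013608)
d(g, W) = 2*g*(-9 + 2*W) (d(g, W) = (2*g)*(-9 + 2*W) = 2*g*(-9 + 2*W))
x(D, q) = 1
-x(K, d(-27, -22)) = -1*1 = -1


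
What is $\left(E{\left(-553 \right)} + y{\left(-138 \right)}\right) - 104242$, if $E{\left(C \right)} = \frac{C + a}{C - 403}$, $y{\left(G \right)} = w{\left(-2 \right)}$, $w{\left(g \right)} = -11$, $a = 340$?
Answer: $- \frac{99665655}{956} \approx -1.0425 \cdot 10^{5}$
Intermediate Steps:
$y{\left(G \right)} = -11$
$E{\left(C \right)} = \frac{340 + C}{-403 + C}$ ($E{\left(C \right)} = \frac{C + 340}{C - 403} = \frac{340 + C}{-403 + C}$)
$\left(E{\left(-553 \right)} + y{\left(-138 \right)}\right) - 104242 = \left(\frac{340 - 553}{-403 - 553} - 11\right) - 104242 = \left(\frac{1}{-956} \left(-213\right) - 11\right) - 104242 = \left(\left(- \frac{1}{956}\right) \left(-213\right) - 11\right) - 104242 = \left(\frac{213}{956} - 11\right) - 104242 = - \frac{10303}{956} - 104242 = - \frac{99665655}{956}$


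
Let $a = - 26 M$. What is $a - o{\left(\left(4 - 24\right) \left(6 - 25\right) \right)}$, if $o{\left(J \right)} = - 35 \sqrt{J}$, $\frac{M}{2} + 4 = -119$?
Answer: $6396 + 70 \sqrt{95} \approx 7078.3$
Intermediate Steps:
$M = -246$ ($M = -8 + 2 \left(-119\right) = -8 - 238 = -246$)
$a = 6396$ ($a = \left(-26\right) \left(-246\right) = 6396$)
$a - o{\left(\left(4 - 24\right) \left(6 - 25\right) \right)} = 6396 - - 35 \sqrt{\left(4 - 24\right) \left(6 - 25\right)} = 6396 - - 35 \sqrt{\left(-20\right) \left(-19\right)} = 6396 - - 35 \sqrt{380} = 6396 - - 35 \cdot 2 \sqrt{95} = 6396 - - 70 \sqrt{95} = 6396 + 70 \sqrt{95}$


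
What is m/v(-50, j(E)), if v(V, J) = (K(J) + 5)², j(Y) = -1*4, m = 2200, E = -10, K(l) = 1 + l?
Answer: 550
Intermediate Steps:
j(Y) = -4
v(V, J) = (6 + J)² (v(V, J) = ((1 + J) + 5)² = (6 + J)²)
m/v(-50, j(E)) = 2200/((6 - 4)²) = 2200/(2²) = 2200/4 = 2200*(¼) = 550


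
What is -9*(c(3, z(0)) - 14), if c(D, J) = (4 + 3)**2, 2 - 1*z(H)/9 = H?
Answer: -315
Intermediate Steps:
z(H) = 18 - 9*H
c(D, J) = 49 (c(D, J) = 7**2 = 49)
-9*(c(3, z(0)) - 14) = -9*(49 - 14) = -9*35 = -315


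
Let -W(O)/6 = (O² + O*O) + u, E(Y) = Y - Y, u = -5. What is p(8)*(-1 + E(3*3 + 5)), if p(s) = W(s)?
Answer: 738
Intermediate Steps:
E(Y) = 0
W(O) = 30 - 12*O² (W(O) = -6*((O² + O*O) - 5) = -6*((O² + O²) - 5) = -6*(2*O² - 5) = -6*(-5 + 2*O²) = 30 - 12*O²)
p(s) = 30 - 12*s²
p(8)*(-1 + E(3*3 + 5)) = (30 - 12*8²)*(-1 + 0) = (30 - 12*64)*(-1) = (30 - 768)*(-1) = -738*(-1) = 738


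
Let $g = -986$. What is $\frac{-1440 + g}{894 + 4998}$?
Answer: $- \frac{1213}{2946} \approx -0.41174$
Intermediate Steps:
$\frac{-1440 + g}{894 + 4998} = \frac{-1440 - 986}{894 + 4998} = - \frac{2426}{5892} = \left(-2426\right) \frac{1}{5892} = - \frac{1213}{2946}$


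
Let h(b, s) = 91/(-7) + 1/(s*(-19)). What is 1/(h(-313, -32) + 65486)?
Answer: 608/39807585 ≈ 1.5273e-5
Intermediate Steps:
h(b, s) = -13 - 1/(19*s) (h(b, s) = 91*(-⅐) - 1/19/s = -13 - 1/(19*s))
1/(h(-313, -32) + 65486) = 1/((-13 - 1/19/(-32)) + 65486) = 1/((-13 - 1/19*(-1/32)) + 65486) = 1/((-13 + 1/608) + 65486) = 1/(-7903/608 + 65486) = 1/(39807585/608) = 608/39807585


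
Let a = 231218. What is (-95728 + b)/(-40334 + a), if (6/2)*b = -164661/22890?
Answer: -313038401/624190680 ≈ -0.50151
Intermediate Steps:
b = -7841/3270 (b = (-164661/22890)/3 = (-164661*1/22890)/3 = (⅓)*(-7841/1090) = -7841/3270 ≈ -2.3979)
(-95728 + b)/(-40334 + a) = (-95728 - 7841/3270)/(-40334 + 231218) = -313038401/3270/190884 = -313038401/3270*1/190884 = -313038401/624190680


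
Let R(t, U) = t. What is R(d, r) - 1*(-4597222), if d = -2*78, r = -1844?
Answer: 4597066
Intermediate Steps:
d = -156
R(d, r) - 1*(-4597222) = -156 - 1*(-4597222) = -156 + 4597222 = 4597066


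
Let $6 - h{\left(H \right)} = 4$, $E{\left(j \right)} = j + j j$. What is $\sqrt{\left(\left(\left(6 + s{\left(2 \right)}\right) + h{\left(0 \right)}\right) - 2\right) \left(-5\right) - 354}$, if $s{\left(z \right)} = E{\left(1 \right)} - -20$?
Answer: $i \sqrt{494} \approx 22.226 i$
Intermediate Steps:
$E{\left(j \right)} = j + j^{2}$
$h{\left(H \right)} = 2$ ($h{\left(H \right)} = 6 - 4 = 2$)
$s{\left(z \right)} = 22$ ($s{\left(z \right)} = 1 \left(1 + 1\right) - -20 = 1 \cdot 2 + 20 = 2 + 20 = 22$)
$\sqrt{\left(\left(\left(6 + s{\left(2 \right)}\right) + h{\left(0 \right)}\right) - 2\right) \left(-5\right) - 354} = \sqrt{\left(\left(\left(6 + 22\right) + 2\right) - 2\right) \left(-5\right) - 354} = \sqrt{\left(\left(28 + 2\right) - 2\right) \left(-5\right) - 354} = \sqrt{\left(30 - 2\right) \left(-5\right) - 354} = \sqrt{28 \left(-5\right) - 354} = \sqrt{-140 - 354} = \sqrt{-494} = i \sqrt{494}$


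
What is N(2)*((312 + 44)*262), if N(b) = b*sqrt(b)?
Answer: 186544*sqrt(2) ≈ 2.6381e+5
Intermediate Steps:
N(b) = b**(3/2)
N(2)*((312 + 44)*262) = 2**(3/2)*((312 + 44)*262) = (2*sqrt(2))*(356*262) = (2*sqrt(2))*93272 = 186544*sqrt(2)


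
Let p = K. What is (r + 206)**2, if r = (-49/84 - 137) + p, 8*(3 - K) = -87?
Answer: 3900625/576 ≈ 6771.9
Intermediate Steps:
K = 111/8 (K = 3 - 1/8*(-87) = 3 + 87/8 = 111/8 ≈ 13.875)
p = 111/8 ≈ 13.875
r = -2969/24 (r = (-49/84 - 137) + 111/8 = (-49*1/84 - 137) + 111/8 = (-7/12 - 137) + 111/8 = -1651/12 + 111/8 = -2969/24 ≈ -123.71)
(r + 206)**2 = (-2969/24 + 206)**2 = (1975/24)**2 = 3900625/576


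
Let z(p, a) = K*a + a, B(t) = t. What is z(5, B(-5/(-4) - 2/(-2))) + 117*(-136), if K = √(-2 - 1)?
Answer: -63639/4 + 9*I*√3/4 ≈ -15910.0 + 3.8971*I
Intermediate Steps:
K = I*√3 (K = √(-3) = I*√3 ≈ 1.732*I)
z(p, a) = a + I*a*√3 (z(p, a) = (I*√3)*a + a = I*a*√3 + a = a + I*a*√3)
z(5, B(-5/(-4) - 2/(-2))) + 117*(-136) = (-5/(-4) - 2/(-2))*(1 + I*√3) + 117*(-136) = (-5*(-¼) - 2*(-½))*(1 + I*√3) - 15912 = (5/4 + 1)*(1 + I*√3) - 15912 = 9*(1 + I*√3)/4 - 15912 = (9/4 + 9*I*√3/4) - 15912 = -63639/4 + 9*I*√3/4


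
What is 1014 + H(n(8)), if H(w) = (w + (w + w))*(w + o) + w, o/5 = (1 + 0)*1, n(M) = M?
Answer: 1334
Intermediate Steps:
o = 5 (o = 5*((1 + 0)*1) = 5*(1*1) = 5*1 = 5)
H(w) = w + 3*w*(5 + w) (H(w) = (w + (w + w))*(w + 5) + w = (w + 2*w)*(5 + w) + w = (3*w)*(5 + w) + w = 3*w*(5 + w) + w = w + 3*w*(5 + w))
1014 + H(n(8)) = 1014 + 8*(16 + 3*8) = 1014 + 8*(16 + 24) = 1014 + 8*40 = 1014 + 320 = 1334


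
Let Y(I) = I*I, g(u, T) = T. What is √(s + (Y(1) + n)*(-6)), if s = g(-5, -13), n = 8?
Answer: I*√67 ≈ 8.1853*I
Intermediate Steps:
s = -13
Y(I) = I²
√(s + (Y(1) + n)*(-6)) = √(-13 + (1² + 8)*(-6)) = √(-13 + (1 + 8)*(-6)) = √(-13 + 9*(-6)) = √(-13 - 54) = √(-67) = I*√67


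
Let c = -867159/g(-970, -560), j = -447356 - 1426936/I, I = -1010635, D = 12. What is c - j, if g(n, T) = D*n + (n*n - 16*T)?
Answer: 28278655718132221/63213197980 ≈ 4.4735e+5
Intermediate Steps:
g(n, T) = n**2 - 16*T + 12*n (g(n, T) = 12*n + (n*n - 16*T) = 12*n + (n**2 - 16*T) = n**2 - 16*T + 12*n)
j = -452112204124/1010635 (j = -447356 - 1426936/(-1010635) = -447356 - 1426936*(-1)/1010635 = -447356 - 1*(-1426936/1010635) = -447356 + 1426936/1010635 = -452112204124/1010635 ≈ -4.4735e+5)
c = -289053/312740 (c = -867159/((-970)**2 - 16*(-560) + 12*(-970)) = -867159/(940900 + 8960 - 11640) = -867159/938220 = -867159*1/938220 = -289053/312740 ≈ -0.92426)
c - j = -289053/312740 - 1*(-452112204124/1010635) = -289053/312740 + 452112204124/1010635 = 28278655718132221/63213197980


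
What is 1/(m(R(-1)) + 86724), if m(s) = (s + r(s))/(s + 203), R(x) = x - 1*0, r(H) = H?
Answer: 101/8759123 ≈ 1.1531e-5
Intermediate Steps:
R(x) = x (R(x) = x + 0 = x)
m(s) = 2*s/(203 + s) (m(s) = (s + s)/(s + 203) = (2*s)/(203 + s) = 2*s/(203 + s))
1/(m(R(-1)) + 86724) = 1/(2*(-1)/(203 - 1) + 86724) = 1/(2*(-1)/202 + 86724) = 1/(2*(-1)*(1/202) + 86724) = 1/(-1/101 + 86724) = 1/(8759123/101) = 101/8759123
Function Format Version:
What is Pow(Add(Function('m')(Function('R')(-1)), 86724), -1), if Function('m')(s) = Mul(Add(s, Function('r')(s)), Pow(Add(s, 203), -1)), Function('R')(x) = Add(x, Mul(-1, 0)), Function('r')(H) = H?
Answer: Rational(101, 8759123) ≈ 1.1531e-5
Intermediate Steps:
Function('R')(x) = x (Function('R')(x) = Add(x, 0) = x)
Function('m')(s) = Mul(2, s, Pow(Add(203, s), -1)) (Function('m')(s) = Mul(Add(s, s), Pow(Add(s, 203), -1)) = Mul(Mul(2, s), Pow(Add(203, s), -1)) = Mul(2, s, Pow(Add(203, s), -1)))
Pow(Add(Function('m')(Function('R')(-1)), 86724), -1) = Pow(Add(Mul(2, -1, Pow(Add(203, -1), -1)), 86724), -1) = Pow(Add(Mul(2, -1, Pow(202, -1)), 86724), -1) = Pow(Add(Mul(2, -1, Rational(1, 202)), 86724), -1) = Pow(Add(Rational(-1, 101), 86724), -1) = Pow(Rational(8759123, 101), -1) = Rational(101, 8759123)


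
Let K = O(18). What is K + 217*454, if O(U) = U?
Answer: 98536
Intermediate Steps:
K = 18
K + 217*454 = 18 + 217*454 = 18 + 98518 = 98536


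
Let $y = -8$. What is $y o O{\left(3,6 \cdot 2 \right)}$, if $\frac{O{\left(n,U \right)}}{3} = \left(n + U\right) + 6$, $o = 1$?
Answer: $-504$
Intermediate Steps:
$O{\left(n,U \right)} = 18 + 3 U + 3 n$ ($O{\left(n,U \right)} = 3 \left(\left(n + U\right) + 6\right) = 3 \left(\left(U + n\right) + 6\right) = 3 \left(6 + U + n\right) = 18 + 3 U + 3 n$)
$y o O{\left(3,6 \cdot 2 \right)} = \left(-8\right) 1 \left(18 + 3 \cdot 6 \cdot 2 + 3 \cdot 3\right) = - 8 \left(18 + 3 \cdot 12 + 9\right) = - 8 \left(18 + 36 + 9\right) = \left(-8\right) 63 = -504$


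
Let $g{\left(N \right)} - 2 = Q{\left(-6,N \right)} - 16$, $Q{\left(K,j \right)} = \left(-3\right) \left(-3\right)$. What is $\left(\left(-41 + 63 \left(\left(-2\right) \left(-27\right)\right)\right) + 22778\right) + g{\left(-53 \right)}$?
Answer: $26134$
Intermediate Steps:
$Q{\left(K,j \right)} = 9$
$g{\left(N \right)} = -5$ ($g{\left(N \right)} = 2 + \left(9 - 16\right) = 2 - 7 = -5$)
$\left(\left(-41 + 63 \left(\left(-2\right) \left(-27\right)\right)\right) + 22778\right) + g{\left(-53 \right)} = \left(\left(-41 + 63 \left(\left(-2\right) \left(-27\right)\right)\right) + 22778\right) - 5 = \left(\left(-41 + 63 \cdot 54\right) + 22778\right) - 5 = \left(\left(-41 + 3402\right) + 22778\right) - 5 = \left(3361 + 22778\right) - 5 = 26139 - 5 = 26134$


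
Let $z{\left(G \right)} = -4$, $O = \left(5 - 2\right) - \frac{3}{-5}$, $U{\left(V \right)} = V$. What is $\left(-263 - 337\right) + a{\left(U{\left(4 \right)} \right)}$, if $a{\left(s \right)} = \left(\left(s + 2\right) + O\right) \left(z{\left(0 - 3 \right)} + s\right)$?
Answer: $-600$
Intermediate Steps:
$O = \frac{18}{5}$ ($O = 3 - - \frac{3}{5} = 3 + \frac{3}{5} = \frac{18}{5} \approx 3.6$)
$a{\left(s \right)} = \left(-4 + s\right) \left(\frac{28}{5} + s\right)$ ($a{\left(s \right)} = \left(\left(s + 2\right) + \frac{18}{5}\right) \left(-4 + s\right) = \left(\left(2 + s\right) + \frac{18}{5}\right) \left(-4 + s\right) = \left(\frac{28}{5} + s\right) \left(-4 + s\right) = \left(-4 + s\right) \left(\frac{28}{5} + s\right)$)
$\left(-263 - 337\right) + a{\left(U{\left(4 \right)} \right)} = \left(-263 - 337\right) + \left(- \frac{112}{5} + 4^{2} + \frac{8}{5} \cdot 4\right) = -600 + \left(- \frac{112}{5} + 16 + \frac{32}{5}\right) = -600 + 0 = -600$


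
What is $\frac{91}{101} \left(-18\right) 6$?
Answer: $- \frac{9828}{101} \approx -97.307$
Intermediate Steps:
$\frac{91}{101} \left(-18\right) 6 = \left(- \frac{1638}{101}\right) 6 = - \frac{9828}{101}$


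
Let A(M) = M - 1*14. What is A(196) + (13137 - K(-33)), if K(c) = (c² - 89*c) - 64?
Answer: 9357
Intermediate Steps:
A(M) = -14 + M (A(M) = M - 14 = -14 + M)
K(c) = -64 + c² - 89*c
A(196) + (13137 - K(-33)) = (-14 + 196) + (13137 - (-64 + (-33)² - 89*(-33))) = 182 + (13137 - (-64 + 1089 + 2937)) = 182 + (13137 - 1*3962) = 182 + (13137 - 3962) = 182 + 9175 = 9357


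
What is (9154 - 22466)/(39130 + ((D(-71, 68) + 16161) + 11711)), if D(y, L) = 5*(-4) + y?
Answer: -1024/5147 ≈ -0.19895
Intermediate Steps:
D(y, L) = -20 + y
(9154 - 22466)/(39130 + ((D(-71, 68) + 16161) + 11711)) = (9154 - 22466)/(39130 + (((-20 - 71) + 16161) + 11711)) = -13312/(39130 + ((-91 + 16161) + 11711)) = -13312/(39130 + (16070 + 11711)) = -13312/(39130 + 27781) = -13312/66911 = -13312*1/66911 = -1024/5147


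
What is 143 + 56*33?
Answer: 1991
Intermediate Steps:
143 + 56*33 = 143 + 1848 = 1991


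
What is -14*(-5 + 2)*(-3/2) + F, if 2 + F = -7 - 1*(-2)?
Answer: -70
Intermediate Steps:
F = -7 (F = -2 + (-7 - 1*(-2)) = -2 + (-7 + 2) = -2 - 5 = -7)
-14*(-5 + 2)*(-3/2) + F = -14*(-5 + 2)*(-3/2) - 7 = -(-42)*(-3*½) - 7 = -(-42)*(-3)/2 - 7 = -14*9/2 - 7 = -63 - 7 = -70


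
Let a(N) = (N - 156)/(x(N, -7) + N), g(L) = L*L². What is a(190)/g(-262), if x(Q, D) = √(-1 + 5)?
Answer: -17/1726533888 ≈ -9.8463e-9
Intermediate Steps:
g(L) = L³
x(Q, D) = 2 (x(Q, D) = √4 = 2)
a(N) = (-156 + N)/(2 + N) (a(N) = (N - 156)/(2 + N) = (-156 + N)/(2 + N))
a(190)/g(-262) = ((-156 + 190)/(2 + 190))/((-262)³) = (34/192)/(-17984728) = ((1/192)*34)*(-1/17984728) = (17/96)*(-1/17984728) = -17/1726533888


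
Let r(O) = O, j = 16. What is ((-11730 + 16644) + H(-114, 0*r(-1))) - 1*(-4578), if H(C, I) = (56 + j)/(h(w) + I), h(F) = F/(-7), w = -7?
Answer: 9564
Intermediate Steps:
h(F) = -F/7 (h(F) = F*(-1/7) = -F/7)
H(C, I) = 72/(1 + I) (H(C, I) = (56 + 16)/(-1/7*(-7) + I) = 72/(1 + I))
((-11730 + 16644) + H(-114, 0*r(-1))) - 1*(-4578) = ((-11730 + 16644) + 72/(1 + 0*(-1))) - 1*(-4578) = (4914 + 72/(1 + 0)) + 4578 = (4914 + 72/1) + 4578 = (4914 + 72*1) + 4578 = (4914 + 72) + 4578 = 4986 + 4578 = 9564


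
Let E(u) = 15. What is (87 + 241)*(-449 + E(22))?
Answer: -142352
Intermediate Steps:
(87 + 241)*(-449 + E(22)) = (87 + 241)*(-449 + 15) = 328*(-434) = -142352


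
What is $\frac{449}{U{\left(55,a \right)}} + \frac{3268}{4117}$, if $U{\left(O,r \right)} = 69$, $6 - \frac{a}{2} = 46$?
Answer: $\frac{90175}{12351} \approx 7.301$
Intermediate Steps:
$a = -80$ ($a = 12 - 92 = -80$)
$\frac{449}{U{\left(55,a \right)}} + \frac{3268}{4117} = \frac{449}{69} + \frac{3268}{4117} = \frac{90175}{12351}$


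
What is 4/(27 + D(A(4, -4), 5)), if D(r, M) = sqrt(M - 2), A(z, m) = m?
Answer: 18/121 - 2*sqrt(3)/363 ≈ 0.13922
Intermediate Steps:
D(r, M) = sqrt(-2 + M)
4/(27 + D(A(4, -4), 5)) = 4/(27 + sqrt(-2 + 5)) = 4/(27 + sqrt(3))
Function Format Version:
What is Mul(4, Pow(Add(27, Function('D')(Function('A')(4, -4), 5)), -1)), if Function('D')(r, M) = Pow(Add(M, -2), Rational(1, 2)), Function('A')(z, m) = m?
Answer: Add(Rational(18, 121), Mul(Rational(-2, 363), Pow(3, Rational(1, 2)))) ≈ 0.13922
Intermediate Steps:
Function('D')(r, M) = Pow(Add(-2, M), Rational(1, 2))
Mul(4, Pow(Add(27, Function('D')(Function('A')(4, -4), 5)), -1)) = Mul(4, Pow(Add(27, Pow(Add(-2, 5), Rational(1, 2))), -1)) = Mul(4, Pow(Add(27, Pow(3, Rational(1, 2))), -1))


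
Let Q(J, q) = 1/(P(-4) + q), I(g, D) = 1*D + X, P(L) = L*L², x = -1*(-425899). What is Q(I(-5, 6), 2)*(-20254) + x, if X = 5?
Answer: 13212996/31 ≈ 4.2623e+5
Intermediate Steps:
x = 425899
P(L) = L³
I(g, D) = 5 + D (I(g, D) = 1*D + 5 = D + 5 = 5 + D)
Q(J, q) = 1/(-64 + q) (Q(J, q) = 1/((-4)³ + q) = 1/(-64 + q))
Q(I(-5, 6), 2)*(-20254) + x = -20254/(-64 + 2) + 425899 = -20254/(-62) + 425899 = -1/62*(-20254) + 425899 = 10127/31 + 425899 = 13212996/31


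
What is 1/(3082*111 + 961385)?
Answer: 1/1303487 ≈ 7.6717e-7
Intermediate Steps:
1/(3082*111 + 961385) = 1/(342102 + 961385) = 1/1303487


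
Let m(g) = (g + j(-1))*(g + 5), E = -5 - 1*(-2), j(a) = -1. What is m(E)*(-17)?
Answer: 136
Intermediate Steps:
E = -3 (E = -5 + 2 = -3)
m(g) = (-1 + g)*(5 + g) (m(g) = (g - 1)*(g + 5) = (-1 + g)*(5 + g))
m(E)*(-17) = (-5 + (-3)² + 4*(-3))*(-17) = (-5 + 9 - 12)*(-17) = -8*(-17) = 136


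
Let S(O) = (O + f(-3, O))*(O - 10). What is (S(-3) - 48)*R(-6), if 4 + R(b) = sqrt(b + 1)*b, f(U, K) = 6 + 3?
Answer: 504 + 756*I*sqrt(5) ≈ 504.0 + 1690.5*I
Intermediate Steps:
f(U, K) = 9
S(O) = (-10 + O)*(9 + O) (S(O) = (O + 9)*(O - 10) = (9 + O)*(-10 + O) = (-10 + O)*(9 + O))
R(b) = -4 + b*sqrt(1 + b) (R(b) = -4 + sqrt(b + 1)*b = -4 + sqrt(1 + b)*b = -4 + b*sqrt(1 + b))
(S(-3) - 48)*R(-6) = ((-90 + (-3)**2 - 1*(-3)) - 48)*(-4 - 6*sqrt(1 - 6)) = ((-90 + 9 + 3) - 48)*(-4 - 6*I*sqrt(5)) = (-78 - 48)*(-4 - 6*I*sqrt(5)) = -126*(-4 - 6*I*sqrt(5)) = 504 + 756*I*sqrt(5)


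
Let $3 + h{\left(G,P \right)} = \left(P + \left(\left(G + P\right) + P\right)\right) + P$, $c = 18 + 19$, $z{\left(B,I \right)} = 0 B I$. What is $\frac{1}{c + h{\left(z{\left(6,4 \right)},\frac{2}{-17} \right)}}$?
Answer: $\frac{17}{570} \approx 0.029825$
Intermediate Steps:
$z{\left(B,I \right)} = 0$ ($z{\left(B,I \right)} = 0 I = 0$)
$c = 37$
$h{\left(G,P \right)} = -3 + G + 4 P$ ($h{\left(G,P \right)} = -3 + \left(\left(P + \left(\left(G + P\right) + P\right)\right) + P\right) = -3 + \left(\left(P + \left(G + 2 P\right)\right) + P\right) = -3 + \left(\left(G + 3 P\right) + P\right) = -3 + \left(G + 4 P\right) = -3 + G + 4 P$)
$\frac{1}{c + h{\left(z{\left(6,4 \right)},\frac{2}{-17} \right)}} = \frac{1}{37 + \left(-3 + 0 + 4 \frac{2}{-17}\right)} = \frac{1}{37 + \left(-3 + 0 + 4 \cdot 2 \left(- \frac{1}{17}\right)\right)} = \frac{1}{37 + \left(-3 + 0 + 4 \left(- \frac{2}{17}\right)\right)} = \frac{1}{37 - \frac{59}{17}} = \frac{1}{\frac{570}{17}} = \frac{17}{570}$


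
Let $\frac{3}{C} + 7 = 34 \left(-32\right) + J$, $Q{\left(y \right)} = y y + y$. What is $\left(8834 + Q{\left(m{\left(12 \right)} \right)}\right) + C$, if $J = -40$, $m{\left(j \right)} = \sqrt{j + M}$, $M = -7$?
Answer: $\frac{10032262}{1135} + \sqrt{5} \approx 8841.2$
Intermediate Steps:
$m{\left(j \right)} = \sqrt{-7 + j}$ ($m{\left(j \right)} = \sqrt{j - 7} = \sqrt{-7 + j}$)
$Q{\left(y \right)} = y + y^{2}$ ($Q{\left(y \right)} = y^{2} + y = y + y^{2}$)
$C = - \frac{3}{1135}$ ($C = \frac{3}{-7 + \left(34 \left(-32\right) - 40\right)} = \frac{3}{-7 - 1128} = \frac{3}{-1135} = 3 \left(- \frac{1}{1135}\right) = - \frac{3}{1135} \approx -0.0026432$)
$\left(8834 + Q{\left(m{\left(12 \right)} \right)}\right) + C = \left(8834 + \sqrt{-7 + 12} \left(1 + \sqrt{-7 + 12}\right)\right) - \frac{3}{1135} = \left(8834 + \sqrt{5} \left(1 + \sqrt{5}\right)\right) - \frac{3}{1135} = \frac{10026587}{1135} + \sqrt{5} \left(1 + \sqrt{5}\right)$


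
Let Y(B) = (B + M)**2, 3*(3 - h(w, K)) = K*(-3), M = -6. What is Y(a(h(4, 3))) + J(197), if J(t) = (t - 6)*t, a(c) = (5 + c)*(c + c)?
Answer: 53503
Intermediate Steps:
h(w, K) = 3 + K (h(w, K) = 3 - K*(-3)/3 = 3 - (-1)*K = 3 + K)
a(c) = 2*c*(5 + c) (a(c) = (5 + c)*(2*c) = 2*c*(5 + c))
J(t) = t*(-6 + t) (J(t) = (-6 + t)*t = t*(-6 + t))
Y(B) = (-6 + B)**2 (Y(B) = (B - 6)**2 = (-6 + B)**2)
Y(a(h(4, 3))) + J(197) = (-6 + 2*(3 + 3)*(5 + (3 + 3)))**2 + 197*(-6 + 197) = (-6 + 2*6*(5 + 6))**2 + 197*191 = (-6 + 2*6*11)**2 + 37627 = (-6 + 132)**2 + 37627 = 126**2 + 37627 = 15876 + 37627 = 53503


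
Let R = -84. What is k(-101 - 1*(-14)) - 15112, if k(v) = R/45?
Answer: -226708/15 ≈ -15114.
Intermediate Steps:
k(v) = -28/15 (k(v) = -84/45 = -84*1/45 = -28/15)
k(-101 - 1*(-14)) - 15112 = -28/15 - 15112 = -226708/15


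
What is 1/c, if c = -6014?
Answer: -1/6014 ≈ -0.00016628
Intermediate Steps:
1/c = 1/(-6014) = -1/6014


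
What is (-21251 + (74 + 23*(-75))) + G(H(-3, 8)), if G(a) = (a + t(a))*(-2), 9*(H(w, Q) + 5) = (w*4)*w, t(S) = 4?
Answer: -22908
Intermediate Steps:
H(w, Q) = -5 + 4*w²/9 (H(w, Q) = -5 + ((w*4)*w)/9 = -5 + ((4*w)*w)/9 = -5 + (4*w²)/9 = -5 + 4*w²/9)
G(a) = -8 - 2*a (G(a) = (a + 4)*(-2) = (4 + a)*(-2) = -8 - 2*a)
(-21251 + (74 + 23*(-75))) + G(H(-3, 8)) = (-21251 + (74 + 23*(-75))) + (-8 - 2*(-5 + (4/9)*(-3)²)) = (-21251 + (74 - 1725)) + (-8 - 2*(-5 + (4/9)*9)) = (-21251 - 1651) + (-8 - 2*(-5 + 4)) = -22902 + (-8 - 2*(-1)) = -22902 + (-8 + 2) = -22902 - 6 = -22908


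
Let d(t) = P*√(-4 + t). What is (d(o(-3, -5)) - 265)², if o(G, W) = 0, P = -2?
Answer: 70209 + 2120*I ≈ 70209.0 + 2120.0*I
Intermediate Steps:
d(t) = -2*√(-4 + t)
(d(o(-3, -5)) - 265)² = (-2*√(-4 + 0) - 265)² = (-4*I - 265)² = (-265 - 4*I)²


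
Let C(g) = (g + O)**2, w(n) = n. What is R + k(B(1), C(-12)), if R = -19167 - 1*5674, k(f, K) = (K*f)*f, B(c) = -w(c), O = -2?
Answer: -24645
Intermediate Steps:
B(c) = -c
C(g) = (-2 + g)**2 (C(g) = (g - 2)**2 = (-2 + g)**2)
k(f, K) = K*f**2
R = -24841 (R = -19167 - 5674 = -24841)
R + k(B(1), C(-12)) = -24841 + (-2 - 12)**2*(-1*1)**2 = -24841 + (-14)**2*(-1)**2 = -24841 + 196*1 = -24841 + 196 = -24645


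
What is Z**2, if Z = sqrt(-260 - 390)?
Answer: -650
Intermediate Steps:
Z = 5*I*sqrt(26) (Z = sqrt(-650) = 5*I*sqrt(26) ≈ 25.495*I)
Z**2 = (5*I*sqrt(26))**2 = -650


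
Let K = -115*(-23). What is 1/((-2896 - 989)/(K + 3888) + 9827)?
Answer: 6533/64195906 ≈ 0.00010177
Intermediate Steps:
K = 2645
1/((-2896 - 989)/(K + 3888) + 9827) = 1/((-2896 - 989)/(2645 + 3888) + 9827) = 1/(-3885/6533 + 9827) = 1/(64195906/6533) = 6533/64195906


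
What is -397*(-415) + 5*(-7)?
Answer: 164720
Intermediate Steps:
-397*(-415) + 5*(-7) = 164755 - 35 = 164720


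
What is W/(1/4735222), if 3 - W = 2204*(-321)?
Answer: 3350108007114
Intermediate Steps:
W = 707487 (W = 3 - 2204*(-321) = 3 - 1*(-707484) = 3 + 707484 = 707487)
W/(1/4735222) = 707487/(1/4735222) = 707487*4735222 = 3350108007114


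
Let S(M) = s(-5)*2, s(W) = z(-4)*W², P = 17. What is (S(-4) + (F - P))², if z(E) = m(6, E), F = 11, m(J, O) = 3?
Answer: 20736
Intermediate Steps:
z(E) = 3
s(W) = 3*W²
S(M) = 150 (S(M) = (3*(-5)²)*2 = (3*25)*2 = 75*2 = 150)
(S(-4) + (F - P))² = (150 + (11 - 1*17))² = (150 + (11 - 17))² = (150 - 6)² = 144² = 20736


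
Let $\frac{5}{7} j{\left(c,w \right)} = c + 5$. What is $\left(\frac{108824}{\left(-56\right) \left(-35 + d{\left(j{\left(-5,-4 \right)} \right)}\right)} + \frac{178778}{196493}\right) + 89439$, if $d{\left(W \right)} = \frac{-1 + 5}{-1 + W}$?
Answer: $\frac{4800461218244}{53642589} \approx 89490.0$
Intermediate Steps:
$j{\left(c,w \right)} = 7 + \frac{7 c}{5}$ ($j{\left(c,w \right)} = \frac{7 \left(c + 5\right)}{5} = \frac{7 \left(5 + c\right)}{5} = 7 + \frac{7 c}{5}$)
$d{\left(W \right)} = \frac{4}{-1 + W}$
$\left(\frac{108824}{\left(-56\right) \left(-35 + d{\left(j{\left(-5,-4 \right)} \right)}\right)} + \frac{178778}{196493}\right) + 89439 = \left(\frac{108824}{\left(-56\right) \left(-35 + \frac{4}{-1 + \left(7 + \frac{7}{5} \left(-5\right)\right)}\right)} + \frac{178778}{196493}\right) + 89439 = \left(\frac{108824}{\left(-56\right) \left(-35 + \frac{4}{-1 + \left(7 - 7\right)}\right)} + 178778 \cdot \frac{1}{196493}\right) + 89439 = \left(\frac{108824}{\left(-56\right) \left(-35 + \frac{4}{-1 + 0}\right)} + \frac{178778}{196493}\right) + 89439 = \left(\frac{108824}{\left(-56\right) \left(-35 + \frac{4}{-1}\right)} + \frac{178778}{196493}\right) + 89439 = \left(\frac{108824}{\left(-56\right) \left(-35 + 4 \left(-1\right)\right)} + \frac{178778}{196493}\right) + 89439 = \left(\frac{108824}{\left(-56\right) \left(-35 - 4\right)} + \frac{178778}{196493}\right) + 89439 = \left(\frac{108824}{\left(-56\right) \left(-39\right)} + \frac{178778}{196493}\right) + 89439 = \left(\frac{108824}{2184} + \frac{178778}{196493}\right) + 89439 = \left(108824 \cdot \frac{1}{2184} + \frac{178778}{196493}\right) + 89439 = \left(\frac{13603}{273} + \frac{178778}{196493}\right) + 89439 = \frac{2721700673}{53642589} + 89439 = \frac{4800461218244}{53642589}$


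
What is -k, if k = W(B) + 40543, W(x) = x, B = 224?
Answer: -40767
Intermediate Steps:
k = 40767 (k = 224 + 40543 = 40767)
-k = -1*40767 = -40767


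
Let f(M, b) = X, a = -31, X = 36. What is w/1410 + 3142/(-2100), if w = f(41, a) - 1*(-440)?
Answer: -19059/16450 ≈ -1.1586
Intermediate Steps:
f(M, b) = 36
w = 476 (w = 36 - 1*(-440) = 36 + 440 = 476)
w/1410 + 3142/(-2100) = 476/1410 + 3142/(-2100) = 476*(1/1410) + 3142*(-1/2100) = 238/705 - 1571/1050 = -19059/16450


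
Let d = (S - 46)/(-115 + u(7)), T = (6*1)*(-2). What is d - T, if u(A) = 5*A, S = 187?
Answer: 819/80 ≈ 10.238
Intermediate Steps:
T = -12 (T = 6*(-2) = -12)
d = -141/80 (d = (187 - 46)/(-115 + 5*7) = 141/(-115 + 35) = 141/(-80) = 141*(-1/80) = -141/80 ≈ -1.7625)
d - T = -141/80 - 1*(-12) = -141/80 + 12 = 819/80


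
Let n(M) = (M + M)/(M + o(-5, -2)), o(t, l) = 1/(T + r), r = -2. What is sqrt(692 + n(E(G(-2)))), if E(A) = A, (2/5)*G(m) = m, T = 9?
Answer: 3*sqrt(22287)/17 ≈ 26.345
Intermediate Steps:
G(m) = 5*m/2
o(t, l) = 1/7 (o(t, l) = 1/(9 - 2) = 1/7)
n(M) = 2*M/(1/7 + M) (n(M) = (M + M)/(M + 1/7) = (2*M)/(1/7 + M) = 2*M/(1/7 + M))
sqrt(692 + n(E(G(-2)))) = sqrt(692 + 14*((5/2)*(-2))/(1 + 7*((5/2)*(-2)))) = sqrt(692 + 14*(-5)/(1 + 7*(-5))) = sqrt(692 + 14*(-5)/(1 - 35)) = sqrt(692 + 14*(-5)/(-34)) = sqrt(692 + 14*(-5)*(-1/34)) = sqrt(692 + 35/17) = sqrt(11799/17) = 3*sqrt(22287)/17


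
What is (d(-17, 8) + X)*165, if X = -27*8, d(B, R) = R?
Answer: -34320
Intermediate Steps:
X = -216
(d(-17, 8) + X)*165 = (8 - 216)*165 = -208*165 = -34320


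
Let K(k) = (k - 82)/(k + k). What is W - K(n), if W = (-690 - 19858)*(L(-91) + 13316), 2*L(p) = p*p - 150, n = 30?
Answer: -5357325917/15 ≈ -3.5715e+8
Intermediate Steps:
K(k) = (-82 + k)/(2*k) (K(k) = (-82 + k)/((2*k)) = (-82 + k)*(1/(2*k)) = (-82 + k)/(2*k))
L(p) = -75 + p²/2 (L(p) = (p*p - 150)/2 = (p² - 150)/2 = (-150 + p²)/2 = -75 + p²/2)
W = -357155062 (W = (-690 - 19858)*((-75 + (½)*(-91)²) + 13316) = -20548*((-75 + (½)*8281) + 13316) = -20548*((-75 + 8281/2) + 13316) = -20548*(8131/2 + 13316) = -20548*34763/2 = -357155062)
W - K(n) = -357155062 - (-82 + 30)/(2*30) = -357155062 - (-52)/(2*30) = -357155062 - 1*(-13/15) = -357155062 + 13/15 = -5357325917/15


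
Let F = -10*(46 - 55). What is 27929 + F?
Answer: 28019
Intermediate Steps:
F = 90 (F = -10*(-9) = 90)
27929 + F = 27929 + 90 = 28019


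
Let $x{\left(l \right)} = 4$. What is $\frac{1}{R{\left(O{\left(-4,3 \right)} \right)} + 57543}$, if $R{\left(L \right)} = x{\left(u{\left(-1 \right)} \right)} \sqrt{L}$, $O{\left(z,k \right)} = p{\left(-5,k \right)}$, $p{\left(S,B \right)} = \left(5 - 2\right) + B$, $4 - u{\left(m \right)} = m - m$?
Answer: $\frac{19181}{1103732251} - \frac{4 \sqrt{6}}{3311196753} \approx 1.7375 \cdot 10^{-5}$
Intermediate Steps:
$u{\left(m \right)} = 4$ ($u{\left(m \right)} = 4 - \left(m - m\right) = 4 - 0 = 4 + 0 = 4$)
$p{\left(S,B \right)} = 3 + B$
$O{\left(z,k \right)} = 3 + k$
$R{\left(L \right)} = 4 \sqrt{L}$
$\frac{1}{R{\left(O{\left(-4,3 \right)} \right)} + 57543} = \frac{1}{4 \sqrt{3 + 3} + 57543} = \frac{1}{4 \sqrt{6} + 57543} = \frac{1}{57543 + 4 \sqrt{6}}$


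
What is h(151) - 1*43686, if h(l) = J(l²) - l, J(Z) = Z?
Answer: -21036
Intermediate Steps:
h(l) = l² - l
h(151) - 1*43686 = 151*(-1 + 151) - 1*43686 = 151*150 - 43686 = 22650 - 43686 = -21036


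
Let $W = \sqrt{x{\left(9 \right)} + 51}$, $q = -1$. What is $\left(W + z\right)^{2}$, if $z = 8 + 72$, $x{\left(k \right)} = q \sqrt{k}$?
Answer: $6448 + 640 \sqrt{3} \approx 7556.5$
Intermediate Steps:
$x{\left(k \right)} = - \sqrt{k}$
$z = 80$
$W = 4 \sqrt{3}$ ($W = \sqrt{- \sqrt{9} + 51} = \sqrt{\left(-1\right) 3 + 51} = \sqrt{-3 + 51} = \sqrt{48} = 4 \sqrt{3} \approx 6.9282$)
$\left(W + z\right)^{2} = \left(4 \sqrt{3} + 80\right)^{2} = \left(80 + 4 \sqrt{3}\right)^{2}$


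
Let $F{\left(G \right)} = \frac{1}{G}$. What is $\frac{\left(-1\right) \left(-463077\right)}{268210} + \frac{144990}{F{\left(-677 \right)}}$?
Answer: $- \frac{26327018405223}{268210} \approx -9.8158 \cdot 10^{7}$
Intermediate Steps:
$\frac{\left(-1\right) \left(-463077\right)}{268210} + \frac{144990}{F{\left(-677 \right)}} = \frac{\left(-1\right) \left(-463077\right)}{268210} + \frac{144990}{\frac{1}{-677}} = 463077 \cdot \frac{1}{268210} + \frac{144990}{- \frac{1}{677}} = \frac{463077}{268210} + 144990 \left(-677\right) = \frac{463077}{268210} - 98158230 = - \frac{26327018405223}{268210}$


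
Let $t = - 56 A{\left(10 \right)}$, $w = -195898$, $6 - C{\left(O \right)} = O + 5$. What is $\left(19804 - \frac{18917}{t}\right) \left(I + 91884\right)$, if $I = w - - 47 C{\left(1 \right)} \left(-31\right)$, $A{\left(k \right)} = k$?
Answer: $- \frac{577753928099}{280} \approx -2.0634 \cdot 10^{9}$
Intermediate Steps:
$C{\left(O \right)} = 1 - O$ ($C{\left(O \right)} = 6 - \left(O + 5\right) = 6 - \left(5 + O\right) = 1 - O$)
$t = -560$ ($t = \left(-56\right) 10 = -560$)
$I = -195898$ ($I = -195898 - - 47 \left(1 - 1\right) \left(-31\right) = -195898 - \left(-47\right) 0 \left(-31\right) = -195898 - 0 \left(-31\right) = -195898 - 0 = -195898 + 0 = -195898$)
$\left(19804 - \frac{18917}{t}\right) \left(I + 91884\right) = \left(19804 - \frac{18917}{-560}\right) \left(-195898 + 91884\right) = \left(19804 - - \frac{18917}{560}\right) \left(-104014\right) = \left(19804 + \frac{18917}{560}\right) \left(-104014\right) = \frac{11109157}{560} \left(-104014\right) = - \frac{577753928099}{280}$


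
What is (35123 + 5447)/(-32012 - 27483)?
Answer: -8114/11899 ≈ -0.68191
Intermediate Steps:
(35123 + 5447)/(-32012 - 27483) = 40570/(-59495) = 40570*(-1/59495) = -8114/11899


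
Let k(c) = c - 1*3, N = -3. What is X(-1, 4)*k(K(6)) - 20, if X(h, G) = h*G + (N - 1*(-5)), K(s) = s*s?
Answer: -86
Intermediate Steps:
K(s) = s²
k(c) = -3 + c (k(c) = c - 3 = -3 + c)
X(h, G) = 2 + G*h (X(h, G) = h*G + (-3 - 1*(-5)) = G*h + (-3 + 5) = G*h + 2 = 2 + G*h)
X(-1, 4)*k(K(6)) - 20 = (2 + 4*(-1))*(-3 + 6²) - 20 = (2 - 4)*(-3 + 36) - 20 = -2*33 - 20 = -66 - 20 = -86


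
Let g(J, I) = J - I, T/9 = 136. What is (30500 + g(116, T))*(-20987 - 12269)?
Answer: -977460352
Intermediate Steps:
T = 1224 (T = 9*136 = 1224)
(30500 + g(116, T))*(-20987 - 12269) = (30500 + (116 - 1*1224))*(-20987 - 12269) = (30500 + (116 - 1224))*(-33256) = (30500 - 1108)*(-33256) = 29392*(-33256) = -977460352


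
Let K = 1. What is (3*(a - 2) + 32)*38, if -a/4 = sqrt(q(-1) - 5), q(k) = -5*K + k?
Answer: 988 - 456*I*sqrt(11) ≈ 988.0 - 1512.4*I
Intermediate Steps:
q(k) = -5 + k (q(k) = -5*1 + k = -5 + k)
a = -4*I*sqrt(11) (a = -4*sqrt((-5 - 1) - 5) = -4*sqrt(-6 - 5) = -4*I*sqrt(11) ≈ -13.266*I)
(3*(a - 2) + 32)*38 = (3*(-4*I*sqrt(11) - 2) + 32)*38 = (3*(-2 - 4*I*sqrt(11)) + 32)*38 = ((-6 - 12*I*sqrt(11)) + 32)*38 = (26 - 12*I*sqrt(11))*38 = 988 - 456*I*sqrt(11)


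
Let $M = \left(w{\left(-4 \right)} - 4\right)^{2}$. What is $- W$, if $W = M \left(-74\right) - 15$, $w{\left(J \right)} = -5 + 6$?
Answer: $681$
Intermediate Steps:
$w{\left(J \right)} = 1$
$M = 9$ ($M = \left(1 - 4\right)^{2} = \left(-3\right)^{2} = 9$)
$W = -681$ ($W = 9 \left(-74\right) - 15 = -666 - 15 = -681$)
$- W = \left(-1\right) \left(-681\right) = 681$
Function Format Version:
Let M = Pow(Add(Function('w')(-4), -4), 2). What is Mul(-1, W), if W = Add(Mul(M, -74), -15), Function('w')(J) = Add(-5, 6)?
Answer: 681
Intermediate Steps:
Function('w')(J) = 1
M = 9 (M = Pow(Add(1, -4), 2) = Pow(-3, 2) = 9)
W = -681 (W = Add(Mul(9, -74), -15) = Add(-666, -15) = -681)
Mul(-1, W) = Mul(-1, -681) = 681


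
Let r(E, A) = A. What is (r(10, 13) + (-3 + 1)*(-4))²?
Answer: 441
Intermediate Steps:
(r(10, 13) + (-3 + 1)*(-4))² = (13 + (-3 + 1)*(-4))² = (13 - 2*(-4))² = (13 + 8)² = 21² = 441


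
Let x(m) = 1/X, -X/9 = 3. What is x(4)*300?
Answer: -100/9 ≈ -11.111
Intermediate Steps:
X = -27 (X = -9*3 = -27)
x(m) = -1/27 (x(m) = 1/(-27) = -1/27)
x(4)*300 = -1/27*300 = -100/9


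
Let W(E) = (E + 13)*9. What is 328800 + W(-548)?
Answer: 323985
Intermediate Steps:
W(E) = 117 + 9*E (W(E) = (13 + E)*9 = 117 + 9*E)
328800 + W(-548) = 328800 + (117 + 9*(-548)) = 328800 + (117 - 4932) = 328800 - 4815 = 323985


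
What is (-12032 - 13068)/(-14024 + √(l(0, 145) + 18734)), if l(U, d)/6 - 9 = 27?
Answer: 176001200/98326813 + 62750*√758/98326813 ≈ 1.8075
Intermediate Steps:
l(U, d) = 216 (l(U, d) = 54 + 6*27 = 54 + 162 = 216)
(-12032 - 13068)/(-14024 + √(l(0, 145) + 18734)) = (-12032 - 13068)/(-14024 + √(216 + 18734)) = -25100/(-14024 + √18950) = -25100/(-14024 + 5*√758)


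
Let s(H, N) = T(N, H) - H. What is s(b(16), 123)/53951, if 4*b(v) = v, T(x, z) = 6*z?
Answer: 20/53951 ≈ 0.00037071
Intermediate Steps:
b(v) = v/4
s(H, N) = 5*H (s(H, N) = 6*H - H = 5*H)
s(b(16), 123)/53951 = (5*((¼)*16))/53951 = (5*4)*(1/53951) = 20*(1/53951) = 20/53951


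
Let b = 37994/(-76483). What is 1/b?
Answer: -6953/3454 ≈ -2.0130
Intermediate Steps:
b = -3454/6953 (b = 37994*(-1/76483) = -3454/6953 ≈ -0.49676)
1/b = 1/(-3454/6953) = -6953/3454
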